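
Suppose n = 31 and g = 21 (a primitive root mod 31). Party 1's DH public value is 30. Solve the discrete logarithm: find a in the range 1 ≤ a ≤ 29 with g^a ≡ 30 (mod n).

15

Try successive powers of 21 modulo 31:
21^1 ≡ 21
21^2 ≡ 7
21^3 ≡ 23
21^4 ≡ 18
21^5 ≡ 6
21^6 ≡ 2
21^7 ≡ 11
21^8 ≡ 14
21^9 ≡ 15
21^10 ≡ 5
21^11 ≡ 12
21^12 ≡ 4
21^13 ≡ 22
21^14 ≡ 28
21^15 ≡ 30
Found: a = 15.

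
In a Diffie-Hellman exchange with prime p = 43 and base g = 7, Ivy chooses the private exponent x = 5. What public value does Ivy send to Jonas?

Public value = 7^5 (mod 43).
7^1 ≡ 7 (mod 43)
7^2 = (7^1)^2 ≡ 7^2 = 49 ≡ 6 (mod 43)
7^4 = (7^2)^2 ≡ 6^2 = 36 ≡ 36 (mod 43)
7^5 = 7^4 · 7^1 ≡ 36 · 7 ≡ 37 (mod 43).

37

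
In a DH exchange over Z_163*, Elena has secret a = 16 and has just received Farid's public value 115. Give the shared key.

136

Shared key K = 115^16 mod 163.
115^1 ≡ 115 (mod 163)
115^2 = (115^1)^2 ≡ 115^2 = 13225 ≡ 22 (mod 163)
115^4 = (115^2)^2 ≡ 22^2 = 484 ≡ 158 (mod 163)
115^8 = (115^4)^2 ≡ 158^2 = 24964 ≡ 25 (mod 163)
115^16 = (115^8)^2 ≡ 25^2 = 625 ≡ 136 (mod 163)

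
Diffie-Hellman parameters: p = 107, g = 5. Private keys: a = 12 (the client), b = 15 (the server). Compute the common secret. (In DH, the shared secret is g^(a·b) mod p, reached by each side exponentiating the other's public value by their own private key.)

The server sends B = g^b mod p = 5^15 mod 107.
5^1 ≡ 5 (mod 107)
5^2 = (5^1)^2 ≡ 5^2 = 25 ≡ 25 (mod 107)
5^4 = (5^2)^2 ≡ 25^2 = 625 ≡ 90 (mod 107)
5^8 = (5^4)^2 ≡ 90^2 = 8100 ≡ 75 (mod 107)
5^15 = 5^8 · 5^4 · 5^2 · 5^1 ≡ 75 · 90 · 25 · 5 ≡ 55 (mod 107).
So B = 55. The client then computes K = B^a mod p = 55^12 mod 107.
55^1 ≡ 55 (mod 107)
55^2 = (55^1)^2 ≡ 55^2 = 3025 ≡ 29 (mod 107)
55^4 = (55^2)^2 ≡ 29^2 = 841 ≡ 92 (mod 107)
55^8 = (55^4)^2 ≡ 92^2 = 8464 ≡ 11 (mod 107)
55^12 = 55^8 · 55^4 ≡ 11 · 92 ≡ 49 (mod 107).

49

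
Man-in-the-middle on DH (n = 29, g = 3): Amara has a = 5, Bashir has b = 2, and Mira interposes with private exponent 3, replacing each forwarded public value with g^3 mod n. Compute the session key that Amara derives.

26

Amara receives Mira's public value M = 3^3 mod 29 instead of the honest one.
3^1 ≡ 3 (mod 29)
3^2 = (3^1)^2 ≡ 3^2 = 9 ≡ 9 (mod 29)
3^3 = 3^2 · 3^1 ≡ 9 · 3 ≡ 27 (mod 29).
So M = 27. Amara computes K = M^5 mod 29.
27^1 ≡ 27 (mod 29)
27^2 = (27^1)^2 ≡ 27^2 = 729 ≡ 4 (mod 29)
27^4 = (27^2)^2 ≡ 4^2 = 16 ≡ 16 (mod 29)
27^5 = 27^4 · 27^1 ≡ 16 · 27 ≡ 26 (mod 29).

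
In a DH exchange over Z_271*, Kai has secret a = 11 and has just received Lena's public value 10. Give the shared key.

10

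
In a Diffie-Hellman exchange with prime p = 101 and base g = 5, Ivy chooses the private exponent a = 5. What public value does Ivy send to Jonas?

Public value = 5^5 (mod 101).
5^1 ≡ 5 (mod 101)
5^2 = (5^1)^2 ≡ 5^2 = 25 ≡ 25 (mod 101)
5^4 = (5^2)^2 ≡ 25^2 = 625 ≡ 19 (mod 101)
5^5 = 5^4 · 5^1 ≡ 19 · 5 ≡ 95 (mod 101).

95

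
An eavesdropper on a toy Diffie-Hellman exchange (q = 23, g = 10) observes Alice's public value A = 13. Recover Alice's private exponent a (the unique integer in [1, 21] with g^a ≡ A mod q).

12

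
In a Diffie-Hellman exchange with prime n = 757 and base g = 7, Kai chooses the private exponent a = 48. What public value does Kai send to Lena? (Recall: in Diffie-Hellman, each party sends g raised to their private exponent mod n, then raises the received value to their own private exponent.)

357

Public value = 7^48 (mod 757).
7^1 ≡ 7 (mod 757)
7^2 = (7^1)^2 ≡ 7^2 = 49 ≡ 49 (mod 757)
7^4 = (7^2)^2 ≡ 49^2 = 2401 ≡ 130 (mod 757)
7^8 = (7^4)^2 ≡ 130^2 = 16900 ≡ 246 (mod 757)
7^16 = (7^8)^2 ≡ 246^2 = 60516 ≡ 713 (mod 757)
7^32 = (7^16)^2 ≡ 713^2 = 508369 ≡ 422 (mod 757)
7^48 = 7^32 · 7^16 ≡ 422 · 713 ≡ 357 (mod 757).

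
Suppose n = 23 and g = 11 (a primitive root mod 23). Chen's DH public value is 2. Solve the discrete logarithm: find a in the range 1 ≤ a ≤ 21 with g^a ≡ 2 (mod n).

Try successive powers of 11 modulo 23:
11^1 ≡ 11
11^2 ≡ 6
11^3 ≡ 20
11^4 ≡ 13
11^5 ≡ 5
11^6 ≡ 9
11^7 ≡ 7
11^8 ≡ 8
11^9 ≡ 19
11^10 ≡ 2
Found: a = 10.

10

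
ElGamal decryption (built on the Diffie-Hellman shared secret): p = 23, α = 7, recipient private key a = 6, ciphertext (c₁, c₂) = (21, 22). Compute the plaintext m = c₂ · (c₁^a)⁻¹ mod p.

14

Shared mask s = c₁^a mod p = 21^6 mod 23.
21^1 ≡ 21 (mod 23)
21^2 = (21^1)^2 ≡ 21^2 = 441 ≡ 4 (mod 23)
21^4 = (21^2)^2 ≡ 4^2 = 16 ≡ 16 (mod 23)
21^6 = 21^4 · 21^2 ≡ 16 · 4 ≡ 18 (mod 23).
So s = 18; s⁻¹ ≡ 9 (mod 23).
m = c₂ · s⁻¹ mod 23 = 22 · 9 mod 23 = 14.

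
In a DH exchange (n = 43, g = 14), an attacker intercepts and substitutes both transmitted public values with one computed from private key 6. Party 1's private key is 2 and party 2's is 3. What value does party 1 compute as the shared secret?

11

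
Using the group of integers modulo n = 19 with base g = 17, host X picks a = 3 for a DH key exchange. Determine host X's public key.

Public value = 17^3 mod 19.
17^1 ≡ 17 (mod 19)
17^2 = (17^1)^2 ≡ 17^2 = 289 ≡ 4 (mod 19)
17^3 = 17^2 · 17^1 ≡ 4 · 17 ≡ 11 (mod 19).

11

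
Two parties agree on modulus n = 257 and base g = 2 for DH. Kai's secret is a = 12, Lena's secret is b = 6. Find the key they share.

256

Lena sends B = g^b mod n = 2^6 mod 257.
2^1 ≡ 2 (mod 257)
2^2 = (2^1)^2 ≡ 2^2 = 4 ≡ 4 (mod 257)
2^4 = (2^2)^2 ≡ 4^2 = 16 ≡ 16 (mod 257)
2^6 = 2^4 · 2^2 ≡ 16 · 4 ≡ 64 (mod 257).
So B = 64. Kai then computes K = B^a mod n = 64^12 mod 257.
64^1 ≡ 64 (mod 257)
64^2 = (64^1)^2 ≡ 64^2 = 4096 ≡ 241 (mod 257)
64^4 = (64^2)^2 ≡ 241^2 = 58081 ≡ 256 (mod 257)
64^8 = (64^4)^2 ≡ 256^2 = 65536 ≡ 1 (mod 257)
64^12 = 64^8 · 64^4 ≡ 1 · 256 ≡ 256 (mod 257).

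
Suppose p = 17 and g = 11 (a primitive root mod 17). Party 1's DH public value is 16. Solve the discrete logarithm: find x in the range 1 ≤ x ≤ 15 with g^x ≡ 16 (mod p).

Try successive powers of 11 modulo 17:
11^1 ≡ 11
11^2 ≡ 2
11^3 ≡ 5
11^4 ≡ 4
11^5 ≡ 10
11^6 ≡ 8
11^7 ≡ 3
11^8 ≡ 16
Found: x = 8.

8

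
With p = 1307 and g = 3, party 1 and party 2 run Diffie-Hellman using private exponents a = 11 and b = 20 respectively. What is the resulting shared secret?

Party 2 sends B = g^b mod p = 3^20 mod 1307.
3^1 ≡ 3 (mod 1307)
3^2 = (3^1)^2 ≡ 3^2 = 9 ≡ 9 (mod 1307)
3^4 = (3^2)^2 ≡ 9^2 = 81 ≡ 81 (mod 1307)
3^8 = (3^4)^2 ≡ 81^2 = 6561 ≡ 26 (mod 1307)
3^16 = (3^8)^2 ≡ 26^2 = 676 ≡ 676 (mod 1307)
3^20 = 3^16 · 3^4 ≡ 676 · 81 ≡ 1169 (mod 1307).
So B = 1169. Party 1 then computes K = B^a mod p = 1169^11 mod 1307.
1169^1 ≡ 1169 (mod 1307)
1169^2 = (1169^1)^2 ≡ 1169^2 = 1366561 ≡ 746 (mod 1307)
1169^4 = (1169^2)^2 ≡ 746^2 = 556516 ≡ 1041 (mod 1307)
1169^8 = (1169^4)^2 ≡ 1041^2 = 1083681 ≡ 178 (mod 1307)
1169^11 = 1169^8 · 1169^2 · 1169^1 ≡ 178 · 746 · 1169 ≡ 703 (mod 1307).

703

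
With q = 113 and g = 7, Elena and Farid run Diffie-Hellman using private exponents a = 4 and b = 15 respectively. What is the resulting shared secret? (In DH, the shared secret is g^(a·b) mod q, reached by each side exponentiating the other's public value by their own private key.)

Elena sends A = g^a mod q = 7^4 mod 113.
7^1 ≡ 7 (mod 113)
7^2 = (7^1)^2 ≡ 7^2 = 49 ≡ 49 (mod 113)
7^4 = (7^2)^2 ≡ 49^2 = 2401 ≡ 28 (mod 113)
So A = 28. Farid then computes K = A^b mod q = 28^15 mod 113.
28^1 ≡ 28 (mod 113)
28^2 = (28^1)^2 ≡ 28^2 = 784 ≡ 106 (mod 113)
28^4 = (28^2)^2 ≡ 106^2 = 11236 ≡ 49 (mod 113)
28^8 = (28^4)^2 ≡ 49^2 = 2401 ≡ 28 (mod 113)
28^15 = 28^8 · 28^4 · 28^2 · 28^1 ≡ 28 · 49 · 106 · 28 ≡ 28 (mod 113).

28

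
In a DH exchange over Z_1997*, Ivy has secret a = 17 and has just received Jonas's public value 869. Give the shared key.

Shared key K = 869^17 mod 1997.
869^1 ≡ 869 (mod 1997)
869^2 = (869^1)^2 ≡ 869^2 = 755161 ≡ 295 (mod 1997)
869^4 = (869^2)^2 ≡ 295^2 = 87025 ≡ 1154 (mod 1997)
869^8 = (869^4)^2 ≡ 1154^2 = 1331716 ≡ 1714 (mod 1997)
869^16 = (869^8)^2 ≡ 1714^2 = 2937796 ≡ 209 (mod 1997)
869^17 = 869^16 · 869^1 ≡ 209 · 869 ≡ 1891 (mod 1997).

1891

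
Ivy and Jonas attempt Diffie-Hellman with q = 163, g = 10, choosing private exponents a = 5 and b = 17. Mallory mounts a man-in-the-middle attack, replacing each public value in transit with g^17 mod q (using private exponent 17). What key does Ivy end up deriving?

57

Ivy receives Mallory's public value M = 10^17 mod 163 instead of the honest one.
10^1 ≡ 10 (mod 163)
10^2 = (10^1)^2 ≡ 10^2 = 100 ≡ 100 (mod 163)
10^4 = (10^2)^2 ≡ 100^2 = 10000 ≡ 57 (mod 163)
10^8 = (10^4)^2 ≡ 57^2 = 3249 ≡ 152 (mod 163)
10^16 = (10^8)^2 ≡ 152^2 = 23104 ≡ 121 (mod 163)
10^17 = 10^16 · 10^1 ≡ 121 · 10 ≡ 69 (mod 163).
So M = 69. Ivy computes K = M^5 mod 163.
69^1 ≡ 69 (mod 163)
69^2 = (69^1)^2 ≡ 69^2 = 4761 ≡ 34 (mod 163)
69^4 = (69^2)^2 ≡ 34^2 = 1156 ≡ 15 (mod 163)
69^5 = 69^4 · 69^1 ≡ 15 · 69 ≡ 57 (mod 163).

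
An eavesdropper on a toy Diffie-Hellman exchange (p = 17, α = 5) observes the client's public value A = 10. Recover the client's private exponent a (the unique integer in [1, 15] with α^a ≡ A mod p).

Try successive powers of 5 modulo 17:
5^1 ≡ 5
5^2 ≡ 8
5^3 ≡ 6
5^4 ≡ 13
5^5 ≡ 14
5^6 ≡ 2
5^7 ≡ 10
Found: a = 7.

7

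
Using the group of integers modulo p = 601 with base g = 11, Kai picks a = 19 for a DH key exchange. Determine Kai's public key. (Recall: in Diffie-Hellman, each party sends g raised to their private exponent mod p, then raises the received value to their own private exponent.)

Public value = 11^19 mod 601.
11^1 ≡ 11 (mod 601)
11^2 = (11^1)^2 ≡ 11^2 = 121 ≡ 121 (mod 601)
11^4 = (11^2)^2 ≡ 121^2 = 14641 ≡ 217 (mod 601)
11^8 = (11^4)^2 ≡ 217^2 = 47089 ≡ 211 (mod 601)
11^16 = (11^8)^2 ≡ 211^2 = 44521 ≡ 47 (mod 601)
11^19 = 11^16 · 11^2 · 11^1 ≡ 47 · 121 · 11 ≡ 53 (mod 601).

53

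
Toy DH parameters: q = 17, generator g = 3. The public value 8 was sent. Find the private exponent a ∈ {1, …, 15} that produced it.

Try successive powers of 3 modulo 17:
3^1 ≡ 3
3^2 ≡ 9
3^3 ≡ 10
3^4 ≡ 13
3^5 ≡ 5
3^6 ≡ 15
3^7 ≡ 11
3^8 ≡ 16
3^9 ≡ 14
3^10 ≡ 8
Found: a = 10.

10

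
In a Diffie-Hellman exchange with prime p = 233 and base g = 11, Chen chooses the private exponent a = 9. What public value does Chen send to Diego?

Public value = 11^9 (mod 233).
11^1 ≡ 11 (mod 233)
11^2 = (11^1)^2 ≡ 11^2 = 121 ≡ 121 (mod 233)
11^4 = (11^2)^2 ≡ 121^2 = 14641 ≡ 195 (mod 233)
11^8 = (11^4)^2 ≡ 195^2 = 38025 ≡ 46 (mod 233)
11^9 = 11^8 · 11^1 ≡ 46 · 11 ≡ 40 (mod 233).

40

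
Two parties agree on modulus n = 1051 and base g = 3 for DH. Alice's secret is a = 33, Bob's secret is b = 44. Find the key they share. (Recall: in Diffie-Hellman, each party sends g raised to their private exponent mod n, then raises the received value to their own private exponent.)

Alice sends A = g^a mod n = 3^33 mod 1051.
3^1 ≡ 3 (mod 1051)
3^2 = (3^1)^2 ≡ 3^2 = 9 ≡ 9 (mod 1051)
3^4 = (3^2)^2 ≡ 9^2 = 81 ≡ 81 (mod 1051)
3^8 = (3^4)^2 ≡ 81^2 = 6561 ≡ 255 (mod 1051)
3^16 = (3^8)^2 ≡ 255^2 = 65025 ≡ 914 (mod 1051)
3^32 = (3^16)^2 ≡ 914^2 = 835396 ≡ 902 (mod 1051)
3^33 = 3^32 · 3^1 ≡ 902 · 3 ≡ 604 (mod 1051).
So A = 604. Bob then computes K = A^b mod n = 604^44 mod 1051.
604^1 ≡ 604 (mod 1051)
604^2 = (604^1)^2 ≡ 604^2 = 364816 ≡ 119 (mod 1051)
604^4 = (604^2)^2 ≡ 119^2 = 14161 ≡ 498 (mod 1051)
604^8 = (604^4)^2 ≡ 498^2 = 248004 ≡ 1019 (mod 1051)
604^16 = (604^8)^2 ≡ 1019^2 = 1038361 ≡ 1024 (mod 1051)
604^32 = (604^16)^2 ≡ 1024^2 = 1048576 ≡ 729 (mod 1051)
604^44 = 604^32 · 604^8 · 604^4 ≡ 729 · 1019 · 498 ≡ 410 (mod 1051).

410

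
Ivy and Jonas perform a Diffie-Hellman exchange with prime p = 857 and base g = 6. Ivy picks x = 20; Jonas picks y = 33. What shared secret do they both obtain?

839

Jonas sends B = g^y mod p = 6^33 mod 857.
6^1 ≡ 6 (mod 857)
6^2 = (6^1)^2 ≡ 6^2 = 36 ≡ 36 (mod 857)
6^4 = (6^2)^2 ≡ 36^2 = 1296 ≡ 439 (mod 857)
6^8 = (6^4)^2 ≡ 439^2 = 192721 ≡ 753 (mod 857)
6^16 = (6^8)^2 ≡ 753^2 = 567009 ≡ 532 (mod 857)
6^32 = (6^16)^2 ≡ 532^2 = 283024 ≡ 214 (mod 857)
6^33 = 6^32 · 6^1 ≡ 214 · 6 ≡ 427 (mod 857).
So B = 427. Ivy then computes K = B^x mod p = 427^20 mod 857.
427^1 ≡ 427 (mod 857)
427^2 = (427^1)^2 ≡ 427^2 = 182329 ≡ 645 (mod 857)
427^4 = (427^2)^2 ≡ 645^2 = 416025 ≡ 380 (mod 857)
427^8 = (427^4)^2 ≡ 380^2 = 144400 ≡ 424 (mod 857)
427^16 = (427^8)^2 ≡ 424^2 = 179776 ≡ 663 (mod 857)
427^20 = 427^16 · 427^4 ≡ 663 · 380 ≡ 839 (mod 857).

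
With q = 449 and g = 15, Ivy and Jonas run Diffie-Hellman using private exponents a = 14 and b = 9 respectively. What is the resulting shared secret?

Ivy sends A = g^a mod q = 15^14 mod 449.
15^1 ≡ 15 (mod 449)
15^2 = (15^1)^2 ≡ 15^2 = 225 ≡ 225 (mod 449)
15^4 = (15^2)^2 ≡ 225^2 = 50625 ≡ 337 (mod 449)
15^8 = (15^4)^2 ≡ 337^2 = 113569 ≡ 421 (mod 449)
15^14 = 15^8 · 15^4 · 15^2 ≡ 421 · 337 · 225 ≡ 221 (mod 449).
So A = 221. Jonas then computes K = A^b mod q = 221^9 mod 449.
221^1 ≡ 221 (mod 449)
221^2 = (221^1)^2 ≡ 221^2 = 48841 ≡ 349 (mod 449)
221^4 = (221^2)^2 ≡ 349^2 = 121801 ≡ 122 (mod 449)
221^8 = (221^4)^2 ≡ 122^2 = 14884 ≡ 67 (mod 449)
221^9 = 221^8 · 221^1 ≡ 67 · 221 ≡ 439 (mod 449).

439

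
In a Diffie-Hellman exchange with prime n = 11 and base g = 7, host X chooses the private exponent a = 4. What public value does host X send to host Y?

Public value = 7^4 (mod 11).
7^1 ≡ 7 (mod 11)
7^2 = (7^1)^2 ≡ 7^2 = 49 ≡ 5 (mod 11)
7^4 = (7^2)^2 ≡ 5^2 = 25 ≡ 3 (mod 11)

3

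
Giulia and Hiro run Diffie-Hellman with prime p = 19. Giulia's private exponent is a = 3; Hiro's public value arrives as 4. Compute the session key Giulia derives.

Shared key K = 4^3 mod 19.
4^1 ≡ 4 (mod 19)
4^2 = (4^1)^2 ≡ 4^2 = 16 ≡ 16 (mod 19)
4^3 = 4^2 · 4^1 ≡ 16 · 4 ≡ 7 (mod 19).

7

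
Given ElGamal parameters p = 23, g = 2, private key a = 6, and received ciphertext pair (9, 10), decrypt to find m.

11

Shared mask s = c₁^a mod p = 9^6 mod 23.
9^1 ≡ 9 (mod 23)
9^2 = (9^1)^2 ≡ 9^2 = 81 ≡ 12 (mod 23)
9^4 = (9^2)^2 ≡ 12^2 = 144 ≡ 6 (mod 23)
9^6 = 9^4 · 9^2 ≡ 6 · 12 ≡ 3 (mod 23).
So s = 3; s⁻¹ ≡ 8 (mod 23).
m = c₂ · s⁻¹ mod 23 = 10 · 8 mod 23 = 11.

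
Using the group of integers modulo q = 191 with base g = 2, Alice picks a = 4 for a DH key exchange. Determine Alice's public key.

Public value = 2^4 mod 191.
2^1 ≡ 2 (mod 191)
2^2 = (2^1)^2 ≡ 2^2 = 4 ≡ 4 (mod 191)
2^4 = (2^2)^2 ≡ 4^2 = 16 ≡ 16 (mod 191)

16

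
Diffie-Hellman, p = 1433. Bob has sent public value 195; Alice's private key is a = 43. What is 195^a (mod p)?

Shared key K = 195^43 mod 1433.
195^1 ≡ 195 (mod 1433)
195^2 = (195^1)^2 ≡ 195^2 = 38025 ≡ 767 (mod 1433)
195^4 = (195^2)^2 ≡ 767^2 = 588289 ≡ 759 (mod 1433)
195^8 = (195^4)^2 ≡ 759^2 = 576081 ≡ 15 (mod 1433)
195^16 = (195^8)^2 ≡ 15^2 = 225 ≡ 225 (mod 1433)
195^32 = (195^16)^2 ≡ 225^2 = 50625 ≡ 470 (mod 1433)
195^43 = 195^32 · 195^8 · 195^2 · 195^1 ≡ 470 · 15 · 767 · 195 ≡ 324 (mod 1433).

324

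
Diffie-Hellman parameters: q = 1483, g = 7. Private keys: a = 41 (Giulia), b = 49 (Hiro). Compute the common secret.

Hiro sends B = g^b mod q = 7^49 mod 1483.
7^1 ≡ 7 (mod 1483)
7^2 = (7^1)^2 ≡ 7^2 = 49 ≡ 49 (mod 1483)
7^4 = (7^2)^2 ≡ 49^2 = 2401 ≡ 918 (mod 1483)
7^8 = (7^4)^2 ≡ 918^2 = 842724 ≡ 380 (mod 1483)
7^16 = (7^8)^2 ≡ 380^2 = 144400 ≡ 549 (mod 1483)
7^32 = (7^16)^2 ≡ 549^2 = 301401 ≡ 352 (mod 1483)
7^49 = 7^32 · 7^16 · 7^1 ≡ 352 · 549 · 7 ≡ 240 (mod 1483).
So B = 240. Giulia then computes K = B^a mod q = 240^41 mod 1483.
240^1 ≡ 240 (mod 1483)
240^2 = (240^1)^2 ≡ 240^2 = 57600 ≡ 1246 (mod 1483)
240^4 = (240^2)^2 ≡ 1246^2 = 1552516 ≡ 1298 (mod 1483)
240^8 = (240^4)^2 ≡ 1298^2 = 1684804 ≡ 116 (mod 1483)
240^16 = (240^8)^2 ≡ 116^2 = 13456 ≡ 109 (mod 1483)
240^32 = (240^16)^2 ≡ 109^2 = 11881 ≡ 17 (mod 1483)
240^41 = 240^32 · 240^8 · 240^1 ≡ 17 · 116 · 240 ≡ 203 (mod 1483).

203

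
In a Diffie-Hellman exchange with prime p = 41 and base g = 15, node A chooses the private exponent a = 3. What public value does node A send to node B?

13

Public value = 15^{3} \pmod{41}.
15^1 ≡ 15 (mod 41)
15^2 = (15^1)^2 ≡ 15^2 = 225 ≡ 20 (mod 41)
15^3 = 15^2 · 15^1 ≡ 20 · 15 ≡ 13 (mod 41).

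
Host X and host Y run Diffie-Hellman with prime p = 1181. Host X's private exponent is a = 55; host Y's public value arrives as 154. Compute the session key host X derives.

Shared key K = 154^55 mod 1181.
154^1 ≡ 154 (mod 1181)
154^2 = (154^1)^2 ≡ 154^2 = 23716 ≡ 96 (mod 1181)
154^4 = (154^2)^2 ≡ 96^2 = 9216 ≡ 949 (mod 1181)
154^8 = (154^4)^2 ≡ 949^2 = 900601 ≡ 679 (mod 1181)
154^16 = (154^8)^2 ≡ 679^2 = 461041 ≡ 451 (mod 1181)
154^32 = (154^16)^2 ≡ 451^2 = 203401 ≡ 269 (mod 1181)
154^55 = 154^32 · 154^16 · 154^4 · 154^2 · 154^1 ≡ 269 · 451 · 949 · 96 · 154 ≡ 504 (mod 1181).

504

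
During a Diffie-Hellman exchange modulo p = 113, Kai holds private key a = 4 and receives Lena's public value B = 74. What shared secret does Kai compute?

105

Shared key K = 74^4 mod 113.
74^1 ≡ 74 (mod 113)
74^2 = (74^1)^2 ≡ 74^2 = 5476 ≡ 52 (mod 113)
74^4 = (74^2)^2 ≡ 52^2 = 2704 ≡ 105 (mod 113)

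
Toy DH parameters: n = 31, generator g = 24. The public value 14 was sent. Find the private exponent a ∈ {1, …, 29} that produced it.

Try successive powers of 24 modulo 31:
24^1 ≡ 24
24^2 ≡ 18
24^3 ≡ 29
24^4 ≡ 14
Found: a = 4.

4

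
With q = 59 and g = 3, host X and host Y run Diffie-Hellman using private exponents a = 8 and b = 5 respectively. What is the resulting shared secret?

29

Host X sends A = g^a mod q = 3^8 mod 59.
3^1 ≡ 3 (mod 59)
3^2 = (3^1)^2 ≡ 3^2 = 9 ≡ 9 (mod 59)
3^4 = (3^2)^2 ≡ 9^2 = 81 ≡ 22 (mod 59)
3^8 = (3^4)^2 ≡ 22^2 = 484 ≡ 12 (mod 59)
So A = 12. Host Y then computes K = A^b mod q = 12^5 mod 59.
12^1 ≡ 12 (mod 59)
12^2 = (12^1)^2 ≡ 12^2 = 144 ≡ 26 (mod 59)
12^4 = (12^2)^2 ≡ 26^2 = 676 ≡ 27 (mod 59)
12^5 = 12^4 · 12^1 ≡ 27 · 12 ≡ 29 (mod 59).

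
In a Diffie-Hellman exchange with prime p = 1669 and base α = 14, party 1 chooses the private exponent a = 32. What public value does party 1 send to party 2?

Public value = 14^32 mod 1669.
14^1 ≡ 14 (mod 1669)
14^2 = (14^1)^2 ≡ 14^2 = 196 ≡ 196 (mod 1669)
14^4 = (14^2)^2 ≡ 196^2 = 38416 ≡ 29 (mod 1669)
14^8 = (14^4)^2 ≡ 29^2 = 841 ≡ 841 (mod 1669)
14^16 = (14^8)^2 ≡ 841^2 = 707281 ≡ 1294 (mod 1669)
14^32 = (14^16)^2 ≡ 1294^2 = 1674436 ≡ 429 (mod 1669)

429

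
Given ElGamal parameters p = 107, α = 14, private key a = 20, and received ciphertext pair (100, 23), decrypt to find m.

Shared mask s = c₁^a mod p = 100^20 mod 107.
100^1 ≡ 100 (mod 107)
100^2 = (100^1)^2 ≡ 100^2 = 10000 ≡ 49 (mod 107)
100^4 = (100^2)^2 ≡ 49^2 = 2401 ≡ 47 (mod 107)
100^8 = (100^4)^2 ≡ 47^2 = 2209 ≡ 69 (mod 107)
100^16 = (100^8)^2 ≡ 69^2 = 4761 ≡ 53 (mod 107)
100^20 = 100^16 · 100^4 ≡ 53 · 47 ≡ 30 (mod 107).
So s = 30; s⁻¹ ≡ 25 (mod 107).
m = c₂ · s⁻¹ mod 107 = 23 · 25 mod 107 = 40.

40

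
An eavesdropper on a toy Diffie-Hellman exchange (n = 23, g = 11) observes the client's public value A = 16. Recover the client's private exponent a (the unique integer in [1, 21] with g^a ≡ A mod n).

18

Try successive powers of 11 modulo 23:
11^1 ≡ 11
11^2 ≡ 6
11^3 ≡ 20
11^4 ≡ 13
11^5 ≡ 5
11^6 ≡ 9
11^7 ≡ 7
11^8 ≡ 8
11^9 ≡ 19
11^10 ≡ 2
11^11 ≡ 22
11^12 ≡ 12
11^13 ≡ 17
11^14 ≡ 3
11^15 ≡ 10
11^16 ≡ 18
11^17 ≡ 14
11^18 ≡ 16
Found: a = 18.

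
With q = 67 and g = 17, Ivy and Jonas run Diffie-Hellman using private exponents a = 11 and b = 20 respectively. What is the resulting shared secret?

37

Jonas sends B = g^b mod q = 17^20 mod 67.
17^1 ≡ 17 (mod 67)
17^2 = (17^1)^2 ≡ 17^2 = 289 ≡ 21 (mod 67)
17^4 = (17^2)^2 ≡ 21^2 = 441 ≡ 39 (mod 67)
17^8 = (17^4)^2 ≡ 39^2 = 1521 ≡ 47 (mod 67)
17^16 = (17^8)^2 ≡ 47^2 = 2209 ≡ 65 (mod 67)
17^20 = 17^16 · 17^4 ≡ 65 · 39 ≡ 56 (mod 67).
So B = 56. Ivy then computes K = B^a mod q = 56^11 mod 67.
56^1 ≡ 56 (mod 67)
56^2 = (56^1)^2 ≡ 56^2 = 3136 ≡ 54 (mod 67)
56^4 = (56^2)^2 ≡ 54^2 = 2916 ≡ 35 (mod 67)
56^8 = (56^4)^2 ≡ 35^2 = 1225 ≡ 19 (mod 67)
56^11 = 56^8 · 56^2 · 56^1 ≡ 19 · 54 · 56 ≡ 37 (mod 67).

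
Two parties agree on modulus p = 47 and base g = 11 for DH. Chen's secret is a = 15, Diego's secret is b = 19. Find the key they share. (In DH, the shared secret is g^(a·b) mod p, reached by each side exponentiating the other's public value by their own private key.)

38

Diego sends B = g^b mod p = 11^19 mod 47.
11^1 ≡ 11 (mod 47)
11^2 = (11^1)^2 ≡ 11^2 = 121 ≡ 27 (mod 47)
11^4 = (11^2)^2 ≡ 27^2 = 729 ≡ 24 (mod 47)
11^8 = (11^4)^2 ≡ 24^2 = 576 ≡ 12 (mod 47)
11^16 = (11^8)^2 ≡ 12^2 = 144 ≡ 3 (mod 47)
11^19 = 11^16 · 11^2 · 11^1 ≡ 3 · 27 · 11 ≡ 45 (mod 47).
So B = 45. Chen then computes K = B^a mod p = 45^15 mod 47.
45^1 ≡ 45 (mod 47)
45^2 = (45^1)^2 ≡ 45^2 = 2025 ≡ 4 (mod 47)
45^4 = (45^2)^2 ≡ 4^2 = 16 ≡ 16 (mod 47)
45^8 = (45^4)^2 ≡ 16^2 = 256 ≡ 21 (mod 47)
45^15 = 45^8 · 45^4 · 45^2 · 45^1 ≡ 21 · 16 · 4 · 45 ≡ 38 (mod 47).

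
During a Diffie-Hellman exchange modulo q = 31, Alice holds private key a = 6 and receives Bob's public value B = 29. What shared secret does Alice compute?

2

Shared key K = 29^6 mod 31.
29^1 ≡ 29 (mod 31)
29^2 = (29^1)^2 ≡ 29^2 = 841 ≡ 4 (mod 31)
29^4 = (29^2)^2 ≡ 4^2 = 16 ≡ 16 (mod 31)
29^6 = 29^4 · 29^2 ≡ 16 · 4 ≡ 2 (mod 31).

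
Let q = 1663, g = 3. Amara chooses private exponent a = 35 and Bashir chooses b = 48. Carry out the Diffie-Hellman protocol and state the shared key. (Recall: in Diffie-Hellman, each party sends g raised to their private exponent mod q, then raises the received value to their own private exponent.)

1357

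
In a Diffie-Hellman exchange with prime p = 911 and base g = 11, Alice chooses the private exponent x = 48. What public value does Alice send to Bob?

897

Public value = 11^48 (mod 911).
11^1 ≡ 11 (mod 911)
11^2 = (11^1)^2 ≡ 11^2 = 121 ≡ 121 (mod 911)
11^4 = (11^2)^2 ≡ 121^2 = 14641 ≡ 65 (mod 911)
11^8 = (11^4)^2 ≡ 65^2 = 4225 ≡ 581 (mod 911)
11^16 = (11^8)^2 ≡ 581^2 = 337561 ≡ 491 (mod 911)
11^32 = (11^16)^2 ≡ 491^2 = 241081 ≡ 577 (mod 911)
11^48 = 11^32 · 11^16 ≡ 577 · 491 ≡ 897 (mod 911).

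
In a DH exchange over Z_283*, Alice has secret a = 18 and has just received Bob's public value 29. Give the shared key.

116

Shared key K = 29^18 mod 283.
29^1 ≡ 29 (mod 283)
29^2 = (29^1)^2 ≡ 29^2 = 841 ≡ 275 (mod 283)
29^4 = (29^2)^2 ≡ 275^2 = 75625 ≡ 64 (mod 283)
29^8 = (29^4)^2 ≡ 64^2 = 4096 ≡ 134 (mod 283)
29^16 = (29^8)^2 ≡ 134^2 = 17956 ≡ 127 (mod 283)
29^18 = 29^16 · 29^2 ≡ 127 · 275 ≡ 116 (mod 283).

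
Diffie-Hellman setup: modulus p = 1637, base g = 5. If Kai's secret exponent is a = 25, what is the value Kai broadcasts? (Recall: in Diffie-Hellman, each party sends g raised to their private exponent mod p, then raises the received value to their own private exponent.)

880

Public value = 5^{25} \pmod{1637}.
5^1 ≡ 5 (mod 1637)
5^2 = (5^1)^2 ≡ 5^2 = 25 ≡ 25 (mod 1637)
5^4 = (5^2)^2 ≡ 25^2 = 625 ≡ 625 (mod 1637)
5^8 = (5^4)^2 ≡ 625^2 = 390625 ≡ 1019 (mod 1637)
5^16 = (5^8)^2 ≡ 1019^2 = 1038361 ≡ 503 (mod 1637)
5^25 = 5^16 · 5^8 · 5^1 ≡ 503 · 1019 · 5 ≡ 880 (mod 1637).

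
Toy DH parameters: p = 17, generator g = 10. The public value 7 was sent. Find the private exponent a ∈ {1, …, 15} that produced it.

9

Try successive powers of 10 modulo 17:
10^1 ≡ 10
10^2 ≡ 15
10^3 ≡ 14
10^4 ≡ 4
10^5 ≡ 6
10^6 ≡ 9
10^7 ≡ 5
10^8 ≡ 16
10^9 ≡ 7
Found: a = 9.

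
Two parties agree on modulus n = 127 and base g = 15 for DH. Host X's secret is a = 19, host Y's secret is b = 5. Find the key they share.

74

Host Y sends B = g^b mod n = 15^5 mod 127.
15^1 ≡ 15 (mod 127)
15^2 = (15^1)^2 ≡ 15^2 = 225 ≡ 98 (mod 127)
15^4 = (15^2)^2 ≡ 98^2 = 9604 ≡ 79 (mod 127)
15^5 = 15^4 · 15^1 ≡ 79 · 15 ≡ 42 (mod 127).
So B = 42. Host X then computes K = B^a mod n = 42^19 mod 127.
42^1 ≡ 42 (mod 127)
42^2 = (42^1)^2 ≡ 42^2 = 1764 ≡ 113 (mod 127)
42^4 = (42^2)^2 ≡ 113^2 = 12769 ≡ 69 (mod 127)
42^8 = (42^4)^2 ≡ 69^2 = 4761 ≡ 62 (mod 127)
42^16 = (42^8)^2 ≡ 62^2 = 3844 ≡ 34 (mod 127)
42^19 = 42^16 · 42^2 · 42^1 ≡ 34 · 113 · 42 ≡ 74 (mod 127).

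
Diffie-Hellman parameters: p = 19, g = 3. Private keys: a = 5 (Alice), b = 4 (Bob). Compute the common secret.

9

Bob sends B = g^b mod p = 3^4 mod 19.
3^1 ≡ 3 (mod 19)
3^2 = (3^1)^2 ≡ 3^2 = 9 ≡ 9 (mod 19)
3^4 = (3^2)^2 ≡ 9^2 = 81 ≡ 5 (mod 19)
So B = 5. Alice then computes K = B^a mod p = 5^5 mod 19.
5^1 ≡ 5 (mod 19)
5^2 = (5^1)^2 ≡ 5^2 = 25 ≡ 6 (mod 19)
5^4 = (5^2)^2 ≡ 6^2 = 36 ≡ 17 (mod 19)
5^5 = 5^4 · 5^1 ≡ 17 · 5 ≡ 9 (mod 19).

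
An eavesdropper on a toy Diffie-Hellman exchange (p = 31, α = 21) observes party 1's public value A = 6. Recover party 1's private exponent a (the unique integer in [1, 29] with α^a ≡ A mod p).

Try successive powers of 21 modulo 31:
21^1 ≡ 21
21^2 ≡ 7
21^3 ≡ 23
21^4 ≡ 18
21^5 ≡ 6
Found: a = 5.

5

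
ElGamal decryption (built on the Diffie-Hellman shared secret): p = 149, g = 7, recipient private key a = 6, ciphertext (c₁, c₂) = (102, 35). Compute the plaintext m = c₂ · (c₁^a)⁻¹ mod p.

Shared mask s = c₁^a mod p = 102^6 mod 149.
102^1 ≡ 102 (mod 149)
102^2 = (102^1)^2 ≡ 102^2 = 10404 ≡ 123 (mod 149)
102^4 = (102^2)^2 ≡ 123^2 = 15129 ≡ 80 (mod 149)
102^6 = 102^4 · 102^2 ≡ 80 · 123 ≡ 6 (mod 149).
So s = 6; s⁻¹ ≡ 25 (mod 149).
m = c₂ · s⁻¹ mod 149 = 35 · 25 mod 149 = 130.

130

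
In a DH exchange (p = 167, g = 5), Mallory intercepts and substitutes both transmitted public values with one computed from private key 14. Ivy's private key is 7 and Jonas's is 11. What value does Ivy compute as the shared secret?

Ivy receives Mallory's public value M = 5^14 mod 167 instead of the honest one.
5^1 ≡ 5 (mod 167)
5^2 = (5^1)^2 ≡ 5^2 = 25 ≡ 25 (mod 167)
5^4 = (5^2)^2 ≡ 25^2 = 625 ≡ 124 (mod 167)
5^8 = (5^4)^2 ≡ 124^2 = 15376 ≡ 12 (mod 167)
5^14 = 5^8 · 5^4 · 5^2 ≡ 12 · 124 · 25 ≡ 126 (mod 167).
So M = 126. Ivy computes K = M^7 mod 167.
126^1 ≡ 126 (mod 167)
126^2 = (126^1)^2 ≡ 126^2 = 15876 ≡ 11 (mod 167)
126^4 = (126^2)^2 ≡ 11^2 = 121 ≡ 121 (mod 167)
126^7 = 126^4 · 126^2 · 126^1 ≡ 121 · 11 · 126 ≡ 38 (mod 167).

38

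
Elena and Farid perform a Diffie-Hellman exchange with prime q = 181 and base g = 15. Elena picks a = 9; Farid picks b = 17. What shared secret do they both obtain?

59

Farid sends B = g^b mod q = 15^17 mod 181.
15^1 ≡ 15 (mod 181)
15^2 = (15^1)^2 ≡ 15^2 = 225 ≡ 44 (mod 181)
15^4 = (15^2)^2 ≡ 44^2 = 1936 ≡ 126 (mod 181)
15^8 = (15^4)^2 ≡ 126^2 = 15876 ≡ 129 (mod 181)
15^16 = (15^8)^2 ≡ 129^2 = 16641 ≡ 170 (mod 181)
15^17 = 15^16 · 15^1 ≡ 170 · 15 ≡ 16 (mod 181).
So B = 16. Elena then computes K = B^a mod q = 16^9 mod 181.
16^1 ≡ 16 (mod 181)
16^2 = (16^1)^2 ≡ 16^2 = 256 ≡ 75 (mod 181)
16^4 = (16^2)^2 ≡ 75^2 = 5625 ≡ 14 (mod 181)
16^8 = (16^4)^2 ≡ 14^2 = 196 ≡ 15 (mod 181)
16^9 = 16^8 · 16^1 ≡ 15 · 16 ≡ 59 (mod 181).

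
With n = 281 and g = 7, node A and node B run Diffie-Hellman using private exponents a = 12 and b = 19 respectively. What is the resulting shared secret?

Node B sends B = g^b mod n = 7^19 mod 281.
7^1 ≡ 7 (mod 281)
7^2 = (7^1)^2 ≡ 7^2 = 49 ≡ 49 (mod 281)
7^4 = (7^2)^2 ≡ 49^2 = 2401 ≡ 153 (mod 281)
7^8 = (7^4)^2 ≡ 153^2 = 23409 ≡ 86 (mod 281)
7^16 = (7^8)^2 ≡ 86^2 = 7396 ≡ 90 (mod 281)
7^19 = 7^16 · 7^2 · 7^1 ≡ 90 · 49 · 7 ≡ 241 (mod 281).
So B = 241. Node A then computes K = B^a mod n = 241^12 mod 281.
241^1 ≡ 241 (mod 281)
241^2 = (241^1)^2 ≡ 241^2 = 58081 ≡ 195 (mod 281)
241^4 = (241^2)^2 ≡ 195^2 = 38025 ≡ 90 (mod 281)
241^8 = (241^4)^2 ≡ 90^2 = 8100 ≡ 232 (mod 281)
241^12 = 241^8 · 241^4 ≡ 232 · 90 ≡ 86 (mod 281).

86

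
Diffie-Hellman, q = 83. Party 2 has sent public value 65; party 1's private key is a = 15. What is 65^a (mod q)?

Shared key K = 65^15 mod 83.
65^1 ≡ 65 (mod 83)
65^2 = (65^1)^2 ≡ 65^2 = 4225 ≡ 75 (mod 83)
65^4 = (65^2)^2 ≡ 75^2 = 5625 ≡ 64 (mod 83)
65^8 = (65^4)^2 ≡ 64^2 = 4096 ≡ 29 (mod 83)
65^15 = 65^8 · 65^4 · 65^2 · 65^1 ≡ 29 · 64 · 75 · 65 ≡ 4 (mod 83).

4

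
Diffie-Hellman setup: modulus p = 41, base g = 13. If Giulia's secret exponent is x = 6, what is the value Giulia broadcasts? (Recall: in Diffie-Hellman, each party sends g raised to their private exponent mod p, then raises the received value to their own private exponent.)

2

Public value = 13^6 mod 41.
13^1 ≡ 13 (mod 41)
13^2 = (13^1)^2 ≡ 13^2 = 169 ≡ 5 (mod 41)
13^4 = (13^2)^2 ≡ 5^2 = 25 ≡ 25 (mod 41)
13^6 = 13^4 · 13^2 ≡ 25 · 5 ≡ 2 (mod 41).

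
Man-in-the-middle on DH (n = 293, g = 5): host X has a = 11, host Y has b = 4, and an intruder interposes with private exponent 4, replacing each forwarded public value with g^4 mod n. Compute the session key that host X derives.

222

Host X receives an intruder's public value M = 5^4 mod 293 instead of the honest one.
5^1 ≡ 5 (mod 293)
5^2 = (5^1)^2 ≡ 5^2 = 25 ≡ 25 (mod 293)
5^4 = (5^2)^2 ≡ 25^2 = 625 ≡ 39 (mod 293)
So M = 39. Host X computes K = M^11 mod 293.
39^1 ≡ 39 (mod 293)
39^2 = (39^1)^2 ≡ 39^2 = 1521 ≡ 56 (mod 293)
39^4 = (39^2)^2 ≡ 56^2 = 3136 ≡ 206 (mod 293)
39^8 = (39^4)^2 ≡ 206^2 = 42436 ≡ 244 (mod 293)
39^11 = 39^8 · 39^2 · 39^1 ≡ 244 · 56 · 39 ≡ 222 (mod 293).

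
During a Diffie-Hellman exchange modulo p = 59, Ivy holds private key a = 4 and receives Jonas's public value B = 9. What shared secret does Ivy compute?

Shared key K = 9^4 mod 59.
9^1 ≡ 9 (mod 59)
9^2 = (9^1)^2 ≡ 9^2 = 81 ≡ 22 (mod 59)
9^4 = (9^2)^2 ≡ 22^2 = 484 ≡ 12 (mod 59)

12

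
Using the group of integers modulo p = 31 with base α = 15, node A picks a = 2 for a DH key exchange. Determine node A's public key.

Public value = 15^{2} \pmod{31}.
15^1 ≡ 15 (mod 31)
15^2 = (15^1)^2 ≡ 15^2 = 225 ≡ 8 (mod 31)

8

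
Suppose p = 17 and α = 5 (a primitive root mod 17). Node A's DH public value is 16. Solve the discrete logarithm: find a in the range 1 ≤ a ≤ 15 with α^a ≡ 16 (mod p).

Try successive powers of 5 modulo 17:
5^1 ≡ 5
5^2 ≡ 8
5^3 ≡ 6
5^4 ≡ 13
5^5 ≡ 14
5^6 ≡ 2
5^7 ≡ 10
5^8 ≡ 16
Found: a = 8.

8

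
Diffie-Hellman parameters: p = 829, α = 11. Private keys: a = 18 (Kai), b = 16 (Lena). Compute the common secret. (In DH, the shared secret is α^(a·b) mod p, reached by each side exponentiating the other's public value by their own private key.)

Lena sends B = α^b mod p = 11^16 mod 829.
11^1 ≡ 11 (mod 829)
11^2 = (11^1)^2 ≡ 11^2 = 121 ≡ 121 (mod 829)
11^4 = (11^2)^2 ≡ 121^2 = 14641 ≡ 548 (mod 829)
11^8 = (11^4)^2 ≡ 548^2 = 300304 ≡ 206 (mod 829)
11^16 = (11^8)^2 ≡ 206^2 = 42436 ≡ 157 (mod 829)
So B = 157. Kai then computes K = B^a mod p = 157^18 mod 829.
157^1 ≡ 157 (mod 829)
157^2 = (157^1)^2 ≡ 157^2 = 24649 ≡ 608 (mod 829)
157^4 = (157^2)^2 ≡ 608^2 = 369664 ≡ 759 (mod 829)
157^8 = (157^4)^2 ≡ 759^2 = 576081 ≡ 755 (mod 829)
157^16 = (157^8)^2 ≡ 755^2 = 570025 ≡ 502 (mod 829)
157^18 = 157^16 · 157^2 ≡ 502 · 608 ≡ 144 (mod 829).

144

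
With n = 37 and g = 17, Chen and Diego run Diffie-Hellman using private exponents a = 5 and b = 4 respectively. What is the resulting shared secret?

Diego sends B = g^b mod n = 17^4 mod 37.
17^1 ≡ 17 (mod 37)
17^2 = (17^1)^2 ≡ 17^2 = 289 ≡ 30 (mod 37)
17^4 = (17^2)^2 ≡ 30^2 = 900 ≡ 12 (mod 37)
So B = 12. Chen then computes K = B^a mod n = 12^5 mod 37.
12^1 ≡ 12 (mod 37)
12^2 = (12^1)^2 ≡ 12^2 = 144 ≡ 33 (mod 37)
12^4 = (12^2)^2 ≡ 33^2 = 1089 ≡ 16 (mod 37)
12^5 = 12^4 · 12^1 ≡ 16 · 12 ≡ 7 (mod 37).

7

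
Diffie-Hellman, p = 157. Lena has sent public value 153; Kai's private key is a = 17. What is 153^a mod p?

Shared key K = 153^17 mod 157.
153^1 ≡ 153 (mod 157)
153^2 = (153^1)^2 ≡ 153^2 = 23409 ≡ 16 (mod 157)
153^4 = (153^2)^2 ≡ 16^2 = 256 ≡ 99 (mod 157)
153^8 = (153^4)^2 ≡ 99^2 = 9801 ≡ 67 (mod 157)
153^16 = (153^8)^2 ≡ 67^2 = 4489 ≡ 93 (mod 157)
153^17 = 153^16 · 153^1 ≡ 93 · 153 ≡ 99 (mod 157).

99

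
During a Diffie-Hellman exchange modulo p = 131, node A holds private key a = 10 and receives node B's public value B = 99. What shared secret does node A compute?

80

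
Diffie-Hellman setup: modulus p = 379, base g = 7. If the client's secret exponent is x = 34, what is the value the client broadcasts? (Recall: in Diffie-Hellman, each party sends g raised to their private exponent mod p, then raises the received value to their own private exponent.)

Public value = 7^34 (mod 379).
7^1 ≡ 7 (mod 379)
7^2 = (7^1)^2 ≡ 7^2 = 49 ≡ 49 (mod 379)
7^4 = (7^2)^2 ≡ 49^2 = 2401 ≡ 127 (mod 379)
7^8 = (7^4)^2 ≡ 127^2 = 16129 ≡ 211 (mod 379)
7^16 = (7^8)^2 ≡ 211^2 = 44521 ≡ 178 (mod 379)
7^32 = (7^16)^2 ≡ 178^2 = 31684 ≡ 227 (mod 379)
7^34 = 7^32 · 7^2 ≡ 227 · 49 ≡ 132 (mod 379).

132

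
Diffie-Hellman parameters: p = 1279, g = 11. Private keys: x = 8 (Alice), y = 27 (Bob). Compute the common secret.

1227

Bob sends B = g^y mod p = 11^27 mod 1279.
11^1 ≡ 11 (mod 1279)
11^2 = (11^1)^2 ≡ 11^2 = 121 ≡ 121 (mod 1279)
11^4 = (11^2)^2 ≡ 121^2 = 14641 ≡ 572 (mod 1279)
11^8 = (11^4)^2 ≡ 572^2 = 327184 ≡ 1039 (mod 1279)
11^16 = (11^8)^2 ≡ 1039^2 = 1079521 ≡ 45 (mod 1279)
11^27 = 11^16 · 11^8 · 11^2 · 11^1 ≡ 45 · 1039 · 121 · 11 ≡ 1160 (mod 1279).
So B = 1160. Alice then computes K = B^x mod p = 1160^8 mod 1279.
1160^1 ≡ 1160 (mod 1279)
1160^2 = (1160^1)^2 ≡ 1160^2 = 1345600 ≡ 92 (mod 1279)
1160^4 = (1160^2)^2 ≡ 92^2 = 8464 ≡ 790 (mod 1279)
1160^8 = (1160^4)^2 ≡ 790^2 = 624100 ≡ 1227 (mod 1279)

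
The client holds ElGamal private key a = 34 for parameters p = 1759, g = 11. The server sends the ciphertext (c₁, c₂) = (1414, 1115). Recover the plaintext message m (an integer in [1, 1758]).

997

Shared mask s = c₁^a mod p = 1414^34 mod 1759.
1414^1 ≡ 1414 (mod 1759)
1414^2 = (1414^1)^2 ≡ 1414^2 = 1999396 ≡ 1172 (mod 1759)
1414^4 = (1414^2)^2 ≡ 1172^2 = 1373584 ≡ 1564 (mod 1759)
1414^8 = (1414^4)^2 ≡ 1564^2 = 2446096 ≡ 1086 (mod 1759)
1414^16 = (1414^8)^2 ≡ 1086^2 = 1179396 ≡ 866 (mod 1759)
1414^32 = (1414^16)^2 ≡ 866^2 = 749956 ≡ 622 (mod 1759)
1414^34 = 1414^32 · 1414^2 ≡ 622 · 1172 ≡ 758 (mod 1759).
So s = 758; s⁻¹ ≡ 1274 (mod 1759).
m = c₂ · s⁻¹ mod 1759 = 1115 · 1274 mod 1759 = 997.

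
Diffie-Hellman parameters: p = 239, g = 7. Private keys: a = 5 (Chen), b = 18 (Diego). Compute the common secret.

Diego sends B = g^b mod p = 7^18 mod 239.
7^1 ≡ 7 (mod 239)
7^2 = (7^1)^2 ≡ 7^2 = 49 ≡ 49 (mod 239)
7^4 = (7^2)^2 ≡ 49^2 = 2401 ≡ 11 (mod 239)
7^8 = (7^4)^2 ≡ 11^2 = 121 ≡ 121 (mod 239)
7^16 = (7^8)^2 ≡ 121^2 = 14641 ≡ 62 (mod 239)
7^18 = 7^16 · 7^2 ≡ 62 · 49 ≡ 170 (mod 239).
So B = 170. Chen then computes K = B^a mod p = 170^5 mod 239.
170^1 ≡ 170 (mod 239)
170^2 = (170^1)^2 ≡ 170^2 = 28900 ≡ 220 (mod 239)
170^4 = (170^2)^2 ≡ 220^2 = 48400 ≡ 122 (mod 239)
170^5 = 170^4 · 170^1 ≡ 122 · 170 ≡ 186 (mod 239).

186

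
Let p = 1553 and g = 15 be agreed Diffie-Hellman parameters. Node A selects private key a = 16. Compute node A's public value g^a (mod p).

628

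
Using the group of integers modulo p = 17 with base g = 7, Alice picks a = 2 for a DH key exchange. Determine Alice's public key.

Public value = 7^2 mod 17.
7^1 ≡ 7 (mod 17)
7^2 = (7^1)^2 ≡ 7^2 = 49 ≡ 15 (mod 17)

15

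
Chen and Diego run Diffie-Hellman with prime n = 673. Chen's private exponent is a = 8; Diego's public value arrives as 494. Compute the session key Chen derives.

291

Shared key K = 494^8 mod 673.
494^1 ≡ 494 (mod 673)
494^2 = (494^1)^2 ≡ 494^2 = 244036 ≡ 410 (mod 673)
494^4 = (494^2)^2 ≡ 410^2 = 168100 ≡ 523 (mod 673)
494^8 = (494^4)^2 ≡ 523^2 = 273529 ≡ 291 (mod 673)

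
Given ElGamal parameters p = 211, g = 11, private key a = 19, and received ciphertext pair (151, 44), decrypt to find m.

100

Shared mask s = c₁^a mod p = 151^19 mod 211.
151^1 ≡ 151 (mod 211)
151^2 = (151^1)^2 ≡ 151^2 = 22801 ≡ 13 (mod 211)
151^4 = (151^2)^2 ≡ 13^2 = 169 ≡ 169 (mod 211)
151^8 = (151^4)^2 ≡ 169^2 = 28561 ≡ 76 (mod 211)
151^16 = (151^8)^2 ≡ 76^2 = 5776 ≡ 79 (mod 211)
151^19 = 151^16 · 151^2 · 151^1 ≡ 79 · 13 · 151 ≡ 203 (mod 211).
So s = 203; s⁻¹ ≡ 79 (mod 211).
m = c₂ · s⁻¹ mod 211 = 44 · 79 mod 211 = 100.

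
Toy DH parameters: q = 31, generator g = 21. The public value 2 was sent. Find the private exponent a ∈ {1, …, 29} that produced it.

6

Try successive powers of 21 modulo 31:
21^1 ≡ 21
21^2 ≡ 7
21^3 ≡ 23
21^4 ≡ 18
21^5 ≡ 6
21^6 ≡ 2
Found: a = 6.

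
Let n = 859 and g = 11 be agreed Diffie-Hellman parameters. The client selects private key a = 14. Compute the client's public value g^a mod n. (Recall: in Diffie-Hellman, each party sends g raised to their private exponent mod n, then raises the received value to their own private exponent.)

301

Public value = 11^14 mod 859.
11^1 ≡ 11 (mod 859)
11^2 = (11^1)^2 ≡ 11^2 = 121 ≡ 121 (mod 859)
11^4 = (11^2)^2 ≡ 121^2 = 14641 ≡ 38 (mod 859)
11^8 = (11^4)^2 ≡ 38^2 = 1444 ≡ 585 (mod 859)
11^14 = 11^8 · 11^4 · 11^2 ≡ 585 · 38 · 121 ≡ 301 (mod 859).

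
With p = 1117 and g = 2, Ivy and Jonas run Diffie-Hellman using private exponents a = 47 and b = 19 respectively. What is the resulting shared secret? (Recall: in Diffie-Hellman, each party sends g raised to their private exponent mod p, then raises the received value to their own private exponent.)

Ivy sends A = g^a mod p = 2^47 mod 1117.
2^1 ≡ 2 (mod 1117)
2^2 = (2^1)^2 ≡ 2^2 = 4 ≡ 4 (mod 1117)
2^4 = (2^2)^2 ≡ 4^2 = 16 ≡ 16 (mod 1117)
2^8 = (2^4)^2 ≡ 16^2 = 256 ≡ 256 (mod 1117)
2^16 = (2^8)^2 ≡ 256^2 = 65536 ≡ 750 (mod 1117)
2^32 = (2^16)^2 ≡ 750^2 = 562500 ≡ 649 (mod 1117)
2^47 = 2^32 · 2^8 · 2^4 · 2^2 · 2^1 ≡ 649 · 256 · 16 · 4 · 2 ≡ 986 (mod 1117).
So A = 986. Jonas then computes K = A^b mod p = 986^19 mod 1117.
986^1 ≡ 986 (mod 1117)
986^2 = (986^1)^2 ≡ 986^2 = 972196 ≡ 406 (mod 1117)
986^4 = (986^2)^2 ≡ 406^2 = 164836 ≡ 637 (mod 1117)
986^8 = (986^4)^2 ≡ 637^2 = 405769 ≡ 298 (mod 1117)
986^16 = (986^8)^2 ≡ 298^2 = 88804 ≡ 561 (mod 1117)
986^19 = 986^16 · 986^2 · 986^1 ≡ 561 · 406 · 986 ≡ 1075 (mod 1117).

1075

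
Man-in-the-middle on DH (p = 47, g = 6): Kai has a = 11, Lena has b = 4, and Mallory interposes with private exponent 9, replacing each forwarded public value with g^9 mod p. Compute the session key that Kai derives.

Kai receives Mallory's public value M = 6^9 mod 47 instead of the honest one.
6^1 ≡ 6 (mod 47)
6^2 = (6^1)^2 ≡ 6^2 = 36 ≡ 36 (mod 47)
6^4 = (6^2)^2 ≡ 36^2 = 1296 ≡ 27 (mod 47)
6^8 = (6^4)^2 ≡ 27^2 = 729 ≡ 24 (mod 47)
6^9 = 6^8 · 6^1 ≡ 24 · 6 ≡ 3 (mod 47).
So M = 3. Kai computes K = M^11 mod 47.
3^1 ≡ 3 (mod 47)
3^2 = (3^1)^2 ≡ 3^2 = 9 ≡ 9 (mod 47)
3^4 = (3^2)^2 ≡ 9^2 = 81 ≡ 34 (mod 47)
3^8 = (3^4)^2 ≡ 34^2 = 1156 ≡ 28 (mod 47)
3^11 = 3^8 · 3^2 · 3^1 ≡ 28 · 9 · 3 ≡ 4 (mod 47).

4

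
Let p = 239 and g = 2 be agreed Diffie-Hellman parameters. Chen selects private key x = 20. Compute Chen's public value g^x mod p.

Public value = 2^20 mod 239.
2^1 ≡ 2 (mod 239)
2^2 = (2^1)^2 ≡ 2^2 = 4 ≡ 4 (mod 239)
2^4 = (2^2)^2 ≡ 4^2 = 16 ≡ 16 (mod 239)
2^8 = (2^4)^2 ≡ 16^2 = 256 ≡ 17 (mod 239)
2^16 = (2^8)^2 ≡ 17^2 = 289 ≡ 50 (mod 239)
2^20 = 2^16 · 2^4 ≡ 50 · 16 ≡ 83 (mod 239).

83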